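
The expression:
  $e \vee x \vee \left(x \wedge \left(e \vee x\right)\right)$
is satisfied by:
  {x: True, e: True}
  {x: True, e: False}
  {e: True, x: False}


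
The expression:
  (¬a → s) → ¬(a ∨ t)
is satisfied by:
  {s: False, a: False, t: False}
  {t: True, s: False, a: False}
  {s: True, t: False, a: False}


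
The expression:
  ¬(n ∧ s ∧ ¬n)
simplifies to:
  True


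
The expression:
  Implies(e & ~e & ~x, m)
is always true.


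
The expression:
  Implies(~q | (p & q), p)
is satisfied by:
  {q: True, p: True}
  {q: True, p: False}
  {p: True, q: False}


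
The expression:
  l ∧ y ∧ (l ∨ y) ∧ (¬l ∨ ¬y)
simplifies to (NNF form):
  False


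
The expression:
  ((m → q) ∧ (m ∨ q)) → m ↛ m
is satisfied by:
  {q: False}


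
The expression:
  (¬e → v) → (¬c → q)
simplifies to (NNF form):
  c ∨ q ∨ (¬e ∧ ¬v)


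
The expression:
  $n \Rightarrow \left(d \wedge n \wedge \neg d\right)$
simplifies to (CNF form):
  $\neg n$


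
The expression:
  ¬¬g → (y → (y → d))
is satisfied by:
  {d: True, g: False, y: False}
  {g: False, y: False, d: False}
  {d: True, y: True, g: False}
  {y: True, g: False, d: False}
  {d: True, g: True, y: False}
  {g: True, d: False, y: False}
  {d: True, y: True, g: True}


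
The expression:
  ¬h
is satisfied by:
  {h: False}


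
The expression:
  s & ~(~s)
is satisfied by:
  {s: True}


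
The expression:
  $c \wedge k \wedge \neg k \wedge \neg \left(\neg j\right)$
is never true.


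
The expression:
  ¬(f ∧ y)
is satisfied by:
  {y: False, f: False}
  {f: True, y: False}
  {y: True, f: False}


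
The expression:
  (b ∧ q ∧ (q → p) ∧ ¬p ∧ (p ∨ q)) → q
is always true.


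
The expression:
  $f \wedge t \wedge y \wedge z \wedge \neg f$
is never true.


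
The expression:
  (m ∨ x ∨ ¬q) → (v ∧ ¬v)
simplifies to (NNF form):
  q ∧ ¬m ∧ ¬x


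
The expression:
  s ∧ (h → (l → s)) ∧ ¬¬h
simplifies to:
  h ∧ s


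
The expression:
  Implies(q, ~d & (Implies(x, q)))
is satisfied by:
  {q: False, d: False}
  {d: True, q: False}
  {q: True, d: False}


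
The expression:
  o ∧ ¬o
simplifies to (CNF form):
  False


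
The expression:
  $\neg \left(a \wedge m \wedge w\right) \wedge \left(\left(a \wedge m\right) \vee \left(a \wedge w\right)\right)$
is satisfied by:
  {a: True, m: True, w: False}
  {a: True, w: True, m: False}


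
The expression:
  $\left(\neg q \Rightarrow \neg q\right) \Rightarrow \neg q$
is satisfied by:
  {q: False}


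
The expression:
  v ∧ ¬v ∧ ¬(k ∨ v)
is never true.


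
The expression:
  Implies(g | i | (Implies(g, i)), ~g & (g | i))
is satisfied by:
  {i: True, g: False}


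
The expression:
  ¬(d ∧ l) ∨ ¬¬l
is always true.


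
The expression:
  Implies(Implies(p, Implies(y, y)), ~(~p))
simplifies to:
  p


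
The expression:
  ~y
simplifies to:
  ~y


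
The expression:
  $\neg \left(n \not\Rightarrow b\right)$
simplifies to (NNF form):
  $b \vee \neg n$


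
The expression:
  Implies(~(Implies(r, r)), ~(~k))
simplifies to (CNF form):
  True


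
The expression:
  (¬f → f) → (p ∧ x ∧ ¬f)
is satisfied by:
  {f: False}


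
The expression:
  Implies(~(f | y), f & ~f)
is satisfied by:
  {y: True, f: True}
  {y: True, f: False}
  {f: True, y: False}


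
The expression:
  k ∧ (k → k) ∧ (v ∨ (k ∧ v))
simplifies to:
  k ∧ v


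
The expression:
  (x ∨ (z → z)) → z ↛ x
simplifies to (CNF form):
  z ∧ ¬x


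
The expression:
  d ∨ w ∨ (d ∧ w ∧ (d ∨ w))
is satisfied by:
  {d: True, w: True}
  {d: True, w: False}
  {w: True, d: False}


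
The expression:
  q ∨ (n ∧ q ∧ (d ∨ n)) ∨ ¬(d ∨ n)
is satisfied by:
  {q: True, d: False, n: False}
  {n: True, q: True, d: False}
  {q: True, d: True, n: False}
  {n: True, q: True, d: True}
  {n: False, d: False, q: False}


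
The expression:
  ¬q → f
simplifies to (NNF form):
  f ∨ q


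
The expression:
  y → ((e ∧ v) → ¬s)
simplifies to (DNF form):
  ¬e ∨ ¬s ∨ ¬v ∨ ¬y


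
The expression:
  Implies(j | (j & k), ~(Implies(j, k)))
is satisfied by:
  {k: False, j: False}
  {j: True, k: False}
  {k: True, j: False}


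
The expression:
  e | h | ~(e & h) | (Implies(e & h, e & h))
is always true.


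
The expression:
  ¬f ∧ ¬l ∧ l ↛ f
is never true.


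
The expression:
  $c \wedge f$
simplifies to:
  $c \wedge f$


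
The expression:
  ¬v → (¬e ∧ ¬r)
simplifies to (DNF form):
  v ∨ (¬e ∧ ¬r)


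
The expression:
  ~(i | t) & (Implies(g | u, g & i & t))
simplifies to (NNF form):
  ~g & ~i & ~t & ~u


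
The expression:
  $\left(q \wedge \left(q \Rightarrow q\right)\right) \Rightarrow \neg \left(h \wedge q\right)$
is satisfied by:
  {h: False, q: False}
  {q: True, h: False}
  {h: True, q: False}


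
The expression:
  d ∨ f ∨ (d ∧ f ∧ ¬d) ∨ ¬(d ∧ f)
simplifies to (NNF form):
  True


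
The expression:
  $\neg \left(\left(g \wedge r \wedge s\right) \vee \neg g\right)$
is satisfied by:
  {g: True, s: False, r: False}
  {r: True, g: True, s: False}
  {s: True, g: True, r: False}


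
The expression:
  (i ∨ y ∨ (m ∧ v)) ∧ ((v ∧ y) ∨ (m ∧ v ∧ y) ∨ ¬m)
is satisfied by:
  {i: True, v: True, y: True, m: False}
  {i: True, y: True, m: False, v: False}
  {v: True, y: True, m: False, i: False}
  {y: True, v: False, m: False, i: False}
  {i: True, v: True, y: False, m: False}
  {i: True, v: False, y: False, m: False}
  {i: True, v: True, m: True, y: True}
  {v: True, m: True, y: True, i: False}


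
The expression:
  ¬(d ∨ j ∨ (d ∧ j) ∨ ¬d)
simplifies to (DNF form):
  False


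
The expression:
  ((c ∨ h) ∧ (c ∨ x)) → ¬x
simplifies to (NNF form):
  (¬c ∧ ¬h) ∨ ¬x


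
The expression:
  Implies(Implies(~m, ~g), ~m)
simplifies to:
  ~m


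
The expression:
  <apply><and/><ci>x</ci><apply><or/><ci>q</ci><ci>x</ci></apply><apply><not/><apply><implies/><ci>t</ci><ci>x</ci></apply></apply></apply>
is never true.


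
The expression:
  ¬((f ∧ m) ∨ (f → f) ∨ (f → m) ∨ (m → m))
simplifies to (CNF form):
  False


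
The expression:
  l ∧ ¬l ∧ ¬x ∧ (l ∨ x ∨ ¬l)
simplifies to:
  False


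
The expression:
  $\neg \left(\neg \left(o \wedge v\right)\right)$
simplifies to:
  $o \wedge v$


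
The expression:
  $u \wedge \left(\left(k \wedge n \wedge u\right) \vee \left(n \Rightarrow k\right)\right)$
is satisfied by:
  {u: True, k: True, n: False}
  {u: True, k: False, n: False}
  {u: True, n: True, k: True}


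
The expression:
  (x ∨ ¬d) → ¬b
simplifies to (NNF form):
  (d ∧ ¬x) ∨ ¬b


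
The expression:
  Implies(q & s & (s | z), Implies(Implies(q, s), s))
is always true.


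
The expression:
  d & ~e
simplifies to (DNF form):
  d & ~e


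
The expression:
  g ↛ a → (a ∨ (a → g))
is always true.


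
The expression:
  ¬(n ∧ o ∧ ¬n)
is always true.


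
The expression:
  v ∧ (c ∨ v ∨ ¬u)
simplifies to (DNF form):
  v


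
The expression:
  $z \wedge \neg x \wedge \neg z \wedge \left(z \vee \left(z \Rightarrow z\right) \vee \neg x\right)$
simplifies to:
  $\text{False}$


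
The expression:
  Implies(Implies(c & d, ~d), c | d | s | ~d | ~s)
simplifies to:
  True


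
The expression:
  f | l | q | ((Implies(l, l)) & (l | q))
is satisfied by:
  {q: True, l: True, f: True}
  {q: True, l: True, f: False}
  {q: True, f: True, l: False}
  {q: True, f: False, l: False}
  {l: True, f: True, q: False}
  {l: True, f: False, q: False}
  {f: True, l: False, q: False}


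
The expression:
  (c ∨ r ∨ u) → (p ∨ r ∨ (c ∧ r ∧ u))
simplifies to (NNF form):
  p ∨ r ∨ (¬c ∧ ¬u)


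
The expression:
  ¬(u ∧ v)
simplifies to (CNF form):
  ¬u ∨ ¬v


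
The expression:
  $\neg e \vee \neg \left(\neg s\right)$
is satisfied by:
  {s: True, e: False}
  {e: False, s: False}
  {e: True, s: True}


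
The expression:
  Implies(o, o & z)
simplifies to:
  z | ~o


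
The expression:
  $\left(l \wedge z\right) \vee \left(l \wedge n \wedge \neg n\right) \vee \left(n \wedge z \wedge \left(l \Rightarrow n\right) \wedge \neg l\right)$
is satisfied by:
  {n: True, l: True, z: True}
  {n: True, z: True, l: False}
  {l: True, z: True, n: False}


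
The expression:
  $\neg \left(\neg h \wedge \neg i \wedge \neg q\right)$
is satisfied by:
  {i: True, q: True, h: True}
  {i: True, q: True, h: False}
  {i: True, h: True, q: False}
  {i: True, h: False, q: False}
  {q: True, h: True, i: False}
  {q: True, h: False, i: False}
  {h: True, q: False, i: False}


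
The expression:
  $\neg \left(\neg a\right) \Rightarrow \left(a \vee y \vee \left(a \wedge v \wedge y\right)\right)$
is always true.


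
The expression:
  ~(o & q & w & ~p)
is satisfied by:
  {p: True, w: False, q: False, o: False}
  {o: False, w: False, p: False, q: False}
  {o: True, p: True, w: False, q: False}
  {o: True, w: False, p: False, q: False}
  {q: True, p: True, o: False, w: False}
  {q: True, o: False, w: False, p: False}
  {q: True, o: True, p: True, w: False}
  {q: True, o: True, w: False, p: False}
  {p: True, w: True, q: False, o: False}
  {w: True, q: False, p: False, o: False}
  {o: True, w: True, p: True, q: False}
  {o: True, w: True, q: False, p: False}
  {p: True, w: True, q: True, o: False}
  {w: True, q: True, o: False, p: False}
  {o: True, w: True, q: True, p: True}


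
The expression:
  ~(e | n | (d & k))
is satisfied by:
  {n: False, e: False, k: False, d: False}
  {d: True, n: False, e: False, k: False}
  {k: True, n: False, e: False, d: False}


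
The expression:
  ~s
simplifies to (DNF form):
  ~s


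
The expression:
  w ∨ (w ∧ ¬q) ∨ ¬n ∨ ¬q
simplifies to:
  w ∨ ¬n ∨ ¬q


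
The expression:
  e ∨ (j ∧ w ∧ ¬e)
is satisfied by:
  {e: True, j: True, w: True}
  {e: True, j: True, w: False}
  {e: True, w: True, j: False}
  {e: True, w: False, j: False}
  {j: True, w: True, e: False}


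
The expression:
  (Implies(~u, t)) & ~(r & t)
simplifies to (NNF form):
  (t & ~r) | (u & ~t)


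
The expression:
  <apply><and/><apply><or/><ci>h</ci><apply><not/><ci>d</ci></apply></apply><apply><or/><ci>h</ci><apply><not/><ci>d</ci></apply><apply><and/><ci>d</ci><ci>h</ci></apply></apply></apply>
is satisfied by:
  {h: True, d: False}
  {d: False, h: False}
  {d: True, h: True}


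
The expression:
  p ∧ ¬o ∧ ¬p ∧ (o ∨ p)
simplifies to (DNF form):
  False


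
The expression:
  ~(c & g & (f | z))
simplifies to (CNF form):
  (~c | ~f | ~g) & (~c | ~g | ~z)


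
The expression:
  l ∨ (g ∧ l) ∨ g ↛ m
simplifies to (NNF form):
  l ∨ (g ∧ ¬m)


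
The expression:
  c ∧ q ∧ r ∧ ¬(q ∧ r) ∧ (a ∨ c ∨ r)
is never true.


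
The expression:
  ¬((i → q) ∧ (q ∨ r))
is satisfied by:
  {i: True, q: False, r: False}
  {q: False, r: False, i: False}
  {i: True, r: True, q: False}


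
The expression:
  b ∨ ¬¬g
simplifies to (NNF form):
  b ∨ g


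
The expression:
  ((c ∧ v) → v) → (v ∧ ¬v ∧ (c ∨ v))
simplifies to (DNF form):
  False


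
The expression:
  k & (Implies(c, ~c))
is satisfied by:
  {k: True, c: False}


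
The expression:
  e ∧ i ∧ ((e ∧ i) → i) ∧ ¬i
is never true.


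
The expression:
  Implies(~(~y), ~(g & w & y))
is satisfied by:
  {w: False, y: False, g: False}
  {g: True, w: False, y: False}
  {y: True, w: False, g: False}
  {g: True, y: True, w: False}
  {w: True, g: False, y: False}
  {g: True, w: True, y: False}
  {y: True, w: True, g: False}


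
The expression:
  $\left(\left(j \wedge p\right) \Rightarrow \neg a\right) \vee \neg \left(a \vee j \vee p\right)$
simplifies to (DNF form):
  $\neg a \vee \neg j \vee \neg p$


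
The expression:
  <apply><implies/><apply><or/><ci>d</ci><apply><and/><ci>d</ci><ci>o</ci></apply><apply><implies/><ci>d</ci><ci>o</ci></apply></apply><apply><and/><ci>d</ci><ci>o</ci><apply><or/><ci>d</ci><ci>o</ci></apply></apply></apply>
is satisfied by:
  {d: True, o: True}


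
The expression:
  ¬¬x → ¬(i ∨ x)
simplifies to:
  ¬x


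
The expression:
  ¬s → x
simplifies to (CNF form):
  s ∨ x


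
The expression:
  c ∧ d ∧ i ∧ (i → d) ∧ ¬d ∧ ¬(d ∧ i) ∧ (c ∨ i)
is never true.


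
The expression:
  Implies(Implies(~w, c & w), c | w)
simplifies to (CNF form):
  True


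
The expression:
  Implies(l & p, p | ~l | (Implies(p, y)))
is always true.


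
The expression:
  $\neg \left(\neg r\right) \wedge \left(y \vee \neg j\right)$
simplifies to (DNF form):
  $\left(r \wedge y\right) \vee \left(r \wedge \neg j\right)$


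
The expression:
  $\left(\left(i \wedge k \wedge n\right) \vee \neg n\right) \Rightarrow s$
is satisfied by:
  {n: True, s: True, i: False, k: False}
  {n: True, s: True, k: True, i: False}
  {n: True, s: True, i: True, k: False}
  {n: True, s: True, k: True, i: True}
  {s: True, i: False, k: False, n: False}
  {s: True, k: True, i: False, n: False}
  {s: True, i: True, k: False, n: False}
  {s: True, k: True, i: True, n: False}
  {n: True, i: False, k: False, s: False}
  {k: True, n: True, i: False, s: False}
  {n: True, i: True, k: False, s: False}


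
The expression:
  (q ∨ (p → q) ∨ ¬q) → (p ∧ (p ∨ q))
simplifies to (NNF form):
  p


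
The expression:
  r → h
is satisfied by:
  {h: True, r: False}
  {r: False, h: False}
  {r: True, h: True}


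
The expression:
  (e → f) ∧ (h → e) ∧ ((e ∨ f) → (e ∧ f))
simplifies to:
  (e ∨ ¬f) ∧ (e ∨ ¬h) ∧ (f ∨ ¬e)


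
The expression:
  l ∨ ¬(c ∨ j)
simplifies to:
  l ∨ (¬c ∧ ¬j)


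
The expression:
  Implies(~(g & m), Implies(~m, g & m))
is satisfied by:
  {m: True}


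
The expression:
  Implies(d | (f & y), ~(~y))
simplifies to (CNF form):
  y | ~d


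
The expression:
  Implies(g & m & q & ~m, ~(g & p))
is always true.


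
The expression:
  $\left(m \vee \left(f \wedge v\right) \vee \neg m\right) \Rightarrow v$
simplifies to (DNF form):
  $v$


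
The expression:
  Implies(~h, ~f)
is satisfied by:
  {h: True, f: False}
  {f: False, h: False}
  {f: True, h: True}


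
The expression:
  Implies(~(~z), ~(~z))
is always true.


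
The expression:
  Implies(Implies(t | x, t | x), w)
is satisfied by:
  {w: True}


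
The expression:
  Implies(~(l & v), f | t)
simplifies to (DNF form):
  f | t | (l & v)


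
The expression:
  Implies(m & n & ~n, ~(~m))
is always true.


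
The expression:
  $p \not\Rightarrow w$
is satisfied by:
  {p: True, w: False}


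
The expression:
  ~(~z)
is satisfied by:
  {z: True}


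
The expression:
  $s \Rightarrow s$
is always true.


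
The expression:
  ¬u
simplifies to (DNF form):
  ¬u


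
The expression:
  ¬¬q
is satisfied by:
  {q: True}


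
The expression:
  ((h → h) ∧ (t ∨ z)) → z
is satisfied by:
  {z: True, t: False}
  {t: False, z: False}
  {t: True, z: True}


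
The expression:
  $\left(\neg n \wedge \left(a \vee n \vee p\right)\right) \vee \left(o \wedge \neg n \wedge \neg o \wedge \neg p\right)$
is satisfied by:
  {a: True, p: True, n: False}
  {a: True, n: False, p: False}
  {p: True, n: False, a: False}


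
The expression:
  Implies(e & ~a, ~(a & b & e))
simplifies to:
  True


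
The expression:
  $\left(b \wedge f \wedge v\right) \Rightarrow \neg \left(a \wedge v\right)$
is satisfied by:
  {v: False, a: False, b: False, f: False}
  {f: True, v: False, a: False, b: False}
  {b: True, v: False, a: False, f: False}
  {f: True, b: True, v: False, a: False}
  {a: True, f: False, v: False, b: False}
  {f: True, a: True, v: False, b: False}
  {b: True, a: True, f: False, v: False}
  {f: True, b: True, a: True, v: False}
  {v: True, b: False, a: False, f: False}
  {f: True, v: True, b: False, a: False}
  {b: True, v: True, f: False, a: False}
  {f: True, b: True, v: True, a: False}
  {a: True, v: True, b: False, f: False}
  {f: True, a: True, v: True, b: False}
  {b: True, a: True, v: True, f: False}


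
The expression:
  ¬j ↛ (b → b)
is never true.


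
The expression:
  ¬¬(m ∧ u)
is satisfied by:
  {m: True, u: True}


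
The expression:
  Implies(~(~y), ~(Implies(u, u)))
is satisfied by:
  {y: False}


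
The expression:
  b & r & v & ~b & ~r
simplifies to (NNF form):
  False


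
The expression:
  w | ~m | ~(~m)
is always true.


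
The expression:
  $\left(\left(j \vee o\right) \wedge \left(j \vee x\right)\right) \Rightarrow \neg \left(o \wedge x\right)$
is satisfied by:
  {o: False, x: False}
  {x: True, o: False}
  {o: True, x: False}


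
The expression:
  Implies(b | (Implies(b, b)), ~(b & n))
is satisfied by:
  {n: False, b: False}
  {b: True, n: False}
  {n: True, b: False}


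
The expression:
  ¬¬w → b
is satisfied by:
  {b: True, w: False}
  {w: False, b: False}
  {w: True, b: True}


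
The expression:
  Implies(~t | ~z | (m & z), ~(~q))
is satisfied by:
  {q: True, z: True, t: True, m: False}
  {q: True, z: True, m: False, t: False}
  {q: True, t: True, m: False, z: False}
  {q: True, m: False, t: False, z: False}
  {q: True, z: True, m: True, t: True}
  {q: True, z: True, m: True, t: False}
  {q: True, m: True, t: True, z: False}
  {q: True, m: True, t: False, z: False}
  {z: True, t: True, m: False, q: False}


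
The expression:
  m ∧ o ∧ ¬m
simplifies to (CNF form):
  False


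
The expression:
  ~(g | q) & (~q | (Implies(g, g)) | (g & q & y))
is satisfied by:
  {q: False, g: False}


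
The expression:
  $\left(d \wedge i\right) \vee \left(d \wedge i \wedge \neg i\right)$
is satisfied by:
  {i: True, d: True}


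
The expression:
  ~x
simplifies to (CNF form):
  ~x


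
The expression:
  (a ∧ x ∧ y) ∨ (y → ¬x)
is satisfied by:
  {a: True, y: False, x: False}
  {y: False, x: False, a: False}
  {a: True, x: True, y: False}
  {x: True, y: False, a: False}
  {a: True, y: True, x: False}
  {y: True, a: False, x: False}
  {a: True, x: True, y: True}


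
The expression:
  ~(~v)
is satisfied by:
  {v: True}


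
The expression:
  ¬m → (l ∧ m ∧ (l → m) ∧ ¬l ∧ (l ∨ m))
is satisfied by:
  {m: True}


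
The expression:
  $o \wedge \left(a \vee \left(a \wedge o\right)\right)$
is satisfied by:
  {a: True, o: True}


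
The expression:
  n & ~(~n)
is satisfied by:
  {n: True}


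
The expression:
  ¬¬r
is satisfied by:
  {r: True}


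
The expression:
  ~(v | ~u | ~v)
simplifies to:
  False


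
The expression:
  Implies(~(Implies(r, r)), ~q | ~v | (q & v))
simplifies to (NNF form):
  True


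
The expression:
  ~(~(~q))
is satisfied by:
  {q: False}


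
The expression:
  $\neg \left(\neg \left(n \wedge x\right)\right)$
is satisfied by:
  {x: True, n: True}


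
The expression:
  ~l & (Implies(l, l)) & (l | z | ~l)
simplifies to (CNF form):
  ~l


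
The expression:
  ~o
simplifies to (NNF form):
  ~o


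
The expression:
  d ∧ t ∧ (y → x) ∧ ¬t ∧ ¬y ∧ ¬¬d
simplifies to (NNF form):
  False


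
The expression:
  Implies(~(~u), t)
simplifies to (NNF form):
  t | ~u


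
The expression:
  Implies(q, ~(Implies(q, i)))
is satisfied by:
  {q: False, i: False}
  {i: True, q: False}
  {q: True, i: False}


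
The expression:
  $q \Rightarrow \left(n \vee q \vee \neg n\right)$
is always true.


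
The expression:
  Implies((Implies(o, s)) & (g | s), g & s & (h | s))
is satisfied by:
  {o: True, s: False, g: False}
  {s: False, g: False, o: False}
  {o: True, g: True, s: False}
  {o: True, g: True, s: True}
  {g: True, s: True, o: False}


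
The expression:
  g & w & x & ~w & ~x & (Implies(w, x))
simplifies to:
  False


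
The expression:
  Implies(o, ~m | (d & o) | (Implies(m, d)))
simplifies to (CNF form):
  d | ~m | ~o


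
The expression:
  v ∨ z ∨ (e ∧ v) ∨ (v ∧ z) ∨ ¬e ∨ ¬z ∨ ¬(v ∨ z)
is always true.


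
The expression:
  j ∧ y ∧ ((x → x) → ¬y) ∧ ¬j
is never true.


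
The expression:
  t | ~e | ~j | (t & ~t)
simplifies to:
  t | ~e | ~j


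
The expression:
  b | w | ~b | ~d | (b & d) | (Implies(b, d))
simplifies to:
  True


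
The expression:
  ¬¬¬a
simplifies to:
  ¬a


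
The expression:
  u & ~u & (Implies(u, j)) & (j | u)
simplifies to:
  False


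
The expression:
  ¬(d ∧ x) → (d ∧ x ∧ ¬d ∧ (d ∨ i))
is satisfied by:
  {d: True, x: True}


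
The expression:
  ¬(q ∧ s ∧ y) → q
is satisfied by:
  {q: True}


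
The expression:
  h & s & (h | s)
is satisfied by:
  {h: True, s: True}


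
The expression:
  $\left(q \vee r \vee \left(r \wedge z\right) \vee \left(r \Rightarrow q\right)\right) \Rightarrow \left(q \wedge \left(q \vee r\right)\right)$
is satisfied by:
  {q: True}


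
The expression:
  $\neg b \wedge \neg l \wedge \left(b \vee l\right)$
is never true.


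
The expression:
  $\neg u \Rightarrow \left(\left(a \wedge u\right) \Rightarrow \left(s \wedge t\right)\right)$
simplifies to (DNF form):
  $\text{True}$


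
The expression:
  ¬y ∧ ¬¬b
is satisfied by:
  {b: True, y: False}


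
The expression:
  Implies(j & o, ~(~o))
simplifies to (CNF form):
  True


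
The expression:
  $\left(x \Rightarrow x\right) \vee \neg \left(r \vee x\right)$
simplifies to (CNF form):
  $\text{True}$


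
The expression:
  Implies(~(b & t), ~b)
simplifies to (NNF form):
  t | ~b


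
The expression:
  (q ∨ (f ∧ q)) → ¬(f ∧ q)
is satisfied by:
  {q: False, f: False}
  {f: True, q: False}
  {q: True, f: False}


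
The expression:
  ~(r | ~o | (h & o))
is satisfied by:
  {o: True, r: False, h: False}


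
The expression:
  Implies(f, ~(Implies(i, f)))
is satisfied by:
  {f: False}


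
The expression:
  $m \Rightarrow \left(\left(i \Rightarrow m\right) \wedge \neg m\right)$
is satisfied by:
  {m: False}


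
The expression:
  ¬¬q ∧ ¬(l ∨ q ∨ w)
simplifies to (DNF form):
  False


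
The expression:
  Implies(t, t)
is always true.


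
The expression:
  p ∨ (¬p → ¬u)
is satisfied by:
  {p: True, u: False}
  {u: False, p: False}
  {u: True, p: True}


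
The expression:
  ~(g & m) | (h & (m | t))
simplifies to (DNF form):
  h | ~g | ~m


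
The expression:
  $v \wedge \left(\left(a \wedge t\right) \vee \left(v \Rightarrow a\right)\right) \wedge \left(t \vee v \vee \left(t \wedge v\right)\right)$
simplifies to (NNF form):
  $a \wedge v$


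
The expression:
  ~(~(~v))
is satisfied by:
  {v: False}


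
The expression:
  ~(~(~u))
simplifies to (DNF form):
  ~u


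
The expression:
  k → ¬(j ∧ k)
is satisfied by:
  {k: False, j: False}
  {j: True, k: False}
  {k: True, j: False}


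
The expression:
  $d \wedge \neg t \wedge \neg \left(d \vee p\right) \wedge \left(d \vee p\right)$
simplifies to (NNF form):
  $\text{False}$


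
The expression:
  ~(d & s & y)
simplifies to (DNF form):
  ~d | ~s | ~y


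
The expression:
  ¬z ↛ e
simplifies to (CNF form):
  e ∨ ¬z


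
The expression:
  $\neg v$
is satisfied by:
  {v: False}


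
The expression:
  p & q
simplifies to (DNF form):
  p & q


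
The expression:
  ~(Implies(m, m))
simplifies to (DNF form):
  False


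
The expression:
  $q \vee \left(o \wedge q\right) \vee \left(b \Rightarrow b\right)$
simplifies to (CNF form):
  $\text{True}$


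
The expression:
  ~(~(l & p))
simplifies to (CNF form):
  l & p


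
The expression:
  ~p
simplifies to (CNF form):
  ~p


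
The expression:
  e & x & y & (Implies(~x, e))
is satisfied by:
  {e: True, x: True, y: True}


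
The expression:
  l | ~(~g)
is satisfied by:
  {l: True, g: True}
  {l: True, g: False}
  {g: True, l: False}


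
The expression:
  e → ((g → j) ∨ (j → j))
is always true.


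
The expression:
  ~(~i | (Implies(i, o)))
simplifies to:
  i & ~o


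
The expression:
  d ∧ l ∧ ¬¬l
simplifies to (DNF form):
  d ∧ l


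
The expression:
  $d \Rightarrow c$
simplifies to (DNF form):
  $c \vee \neg d$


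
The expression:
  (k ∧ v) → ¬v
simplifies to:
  ¬k ∨ ¬v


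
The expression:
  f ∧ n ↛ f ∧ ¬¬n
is never true.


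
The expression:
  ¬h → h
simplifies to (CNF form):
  h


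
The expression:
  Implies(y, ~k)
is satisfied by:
  {k: False, y: False}
  {y: True, k: False}
  {k: True, y: False}


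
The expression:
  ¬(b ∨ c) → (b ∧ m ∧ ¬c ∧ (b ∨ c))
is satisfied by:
  {b: True, c: True}
  {b: True, c: False}
  {c: True, b: False}


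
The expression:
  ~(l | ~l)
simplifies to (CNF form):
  False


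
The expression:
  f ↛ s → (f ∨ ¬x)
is always true.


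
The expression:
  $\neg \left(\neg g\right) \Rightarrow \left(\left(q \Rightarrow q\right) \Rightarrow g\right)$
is always true.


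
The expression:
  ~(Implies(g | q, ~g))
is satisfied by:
  {g: True}


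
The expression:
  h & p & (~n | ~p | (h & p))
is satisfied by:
  {h: True, p: True}


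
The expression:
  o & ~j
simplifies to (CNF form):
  o & ~j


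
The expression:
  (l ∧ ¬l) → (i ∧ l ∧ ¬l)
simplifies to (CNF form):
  True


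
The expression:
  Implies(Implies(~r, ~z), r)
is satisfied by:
  {r: True, z: True}
  {r: True, z: False}
  {z: True, r: False}


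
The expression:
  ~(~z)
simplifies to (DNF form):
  z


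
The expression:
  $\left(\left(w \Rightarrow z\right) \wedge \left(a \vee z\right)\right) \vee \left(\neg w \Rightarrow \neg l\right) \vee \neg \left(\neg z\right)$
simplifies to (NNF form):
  $a \vee w \vee z \vee \neg l$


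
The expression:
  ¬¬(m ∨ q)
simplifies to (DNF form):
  m ∨ q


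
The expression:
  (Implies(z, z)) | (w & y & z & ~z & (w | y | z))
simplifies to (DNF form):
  True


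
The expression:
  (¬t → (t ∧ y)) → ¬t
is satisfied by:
  {t: False}


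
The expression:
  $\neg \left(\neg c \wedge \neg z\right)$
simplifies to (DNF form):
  $c \vee z$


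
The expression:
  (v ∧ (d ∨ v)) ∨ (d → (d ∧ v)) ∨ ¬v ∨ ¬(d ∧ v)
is always true.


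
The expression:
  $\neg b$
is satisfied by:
  {b: False}


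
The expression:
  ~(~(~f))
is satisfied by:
  {f: False}


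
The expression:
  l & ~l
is never true.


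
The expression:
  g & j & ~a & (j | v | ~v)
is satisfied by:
  {j: True, g: True, a: False}


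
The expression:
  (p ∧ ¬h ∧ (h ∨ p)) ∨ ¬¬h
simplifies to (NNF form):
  h ∨ p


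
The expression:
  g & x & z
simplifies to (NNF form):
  g & x & z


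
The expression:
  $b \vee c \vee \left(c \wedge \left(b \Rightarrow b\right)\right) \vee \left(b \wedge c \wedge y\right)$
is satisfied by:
  {b: True, c: True}
  {b: True, c: False}
  {c: True, b: False}


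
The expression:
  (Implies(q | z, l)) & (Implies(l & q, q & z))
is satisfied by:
  {l: True, q: False, z: False}
  {q: False, z: False, l: False}
  {l: True, z: True, q: False}
  {l: True, q: True, z: True}


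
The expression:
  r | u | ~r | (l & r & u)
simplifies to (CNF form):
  True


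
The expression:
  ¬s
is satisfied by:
  {s: False}


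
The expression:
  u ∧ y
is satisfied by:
  {u: True, y: True}


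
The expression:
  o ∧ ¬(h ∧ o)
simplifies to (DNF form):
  o ∧ ¬h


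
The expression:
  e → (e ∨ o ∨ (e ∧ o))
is always true.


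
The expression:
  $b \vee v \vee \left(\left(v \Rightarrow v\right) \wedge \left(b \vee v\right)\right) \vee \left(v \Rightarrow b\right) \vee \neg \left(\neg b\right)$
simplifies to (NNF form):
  $\text{True}$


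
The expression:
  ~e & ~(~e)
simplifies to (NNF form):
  False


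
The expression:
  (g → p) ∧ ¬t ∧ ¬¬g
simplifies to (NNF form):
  g ∧ p ∧ ¬t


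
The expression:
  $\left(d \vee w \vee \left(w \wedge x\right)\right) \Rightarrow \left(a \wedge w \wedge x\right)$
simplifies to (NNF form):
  $\left(a \vee \neg w\right) \wedge \left(w \vee \neg d\right) \wedge \left(x \vee \neg w\right)$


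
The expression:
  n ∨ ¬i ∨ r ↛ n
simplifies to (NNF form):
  n ∨ r ∨ ¬i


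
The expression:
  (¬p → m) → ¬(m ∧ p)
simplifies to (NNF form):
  ¬m ∨ ¬p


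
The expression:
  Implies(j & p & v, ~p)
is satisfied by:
  {p: False, v: False, j: False}
  {j: True, p: False, v: False}
  {v: True, p: False, j: False}
  {j: True, v: True, p: False}
  {p: True, j: False, v: False}
  {j: True, p: True, v: False}
  {v: True, p: True, j: False}


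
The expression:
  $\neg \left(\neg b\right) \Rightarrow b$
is always true.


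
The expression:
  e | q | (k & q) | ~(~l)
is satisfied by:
  {q: True, l: True, e: True}
  {q: True, l: True, e: False}
  {q: True, e: True, l: False}
  {q: True, e: False, l: False}
  {l: True, e: True, q: False}
  {l: True, e: False, q: False}
  {e: True, l: False, q: False}


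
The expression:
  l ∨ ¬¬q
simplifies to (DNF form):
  l ∨ q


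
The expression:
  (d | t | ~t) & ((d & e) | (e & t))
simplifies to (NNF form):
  e & (d | t)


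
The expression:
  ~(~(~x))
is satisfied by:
  {x: False}


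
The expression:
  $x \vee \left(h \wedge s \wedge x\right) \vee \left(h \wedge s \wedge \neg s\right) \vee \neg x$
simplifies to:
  $\text{True}$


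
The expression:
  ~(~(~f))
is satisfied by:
  {f: False}


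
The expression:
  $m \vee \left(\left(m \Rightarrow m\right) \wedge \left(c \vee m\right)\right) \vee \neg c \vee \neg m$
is always true.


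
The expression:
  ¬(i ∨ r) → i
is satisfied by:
  {i: True, r: True}
  {i: True, r: False}
  {r: True, i: False}


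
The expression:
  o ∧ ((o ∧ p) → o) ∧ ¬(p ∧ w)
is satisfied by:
  {o: True, p: False, w: False}
  {w: True, o: True, p: False}
  {p: True, o: True, w: False}


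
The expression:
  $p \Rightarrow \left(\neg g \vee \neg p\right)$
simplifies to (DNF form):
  $\neg g \vee \neg p$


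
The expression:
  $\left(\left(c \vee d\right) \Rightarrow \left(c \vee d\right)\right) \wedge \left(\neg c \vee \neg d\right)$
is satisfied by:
  {c: False, d: False}
  {d: True, c: False}
  {c: True, d: False}


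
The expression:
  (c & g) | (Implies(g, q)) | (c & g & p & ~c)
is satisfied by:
  {q: True, c: True, g: False}
  {q: True, g: False, c: False}
  {c: True, g: False, q: False}
  {c: False, g: False, q: False}
  {q: True, c: True, g: True}
  {q: True, g: True, c: False}
  {c: True, g: True, q: False}


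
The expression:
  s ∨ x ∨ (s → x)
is always true.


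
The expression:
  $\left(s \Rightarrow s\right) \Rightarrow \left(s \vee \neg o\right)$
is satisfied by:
  {s: True, o: False}
  {o: False, s: False}
  {o: True, s: True}


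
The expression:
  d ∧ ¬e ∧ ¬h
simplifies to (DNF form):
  d ∧ ¬e ∧ ¬h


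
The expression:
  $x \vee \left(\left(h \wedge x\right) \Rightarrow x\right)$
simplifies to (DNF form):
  $\text{True}$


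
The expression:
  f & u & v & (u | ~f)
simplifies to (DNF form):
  f & u & v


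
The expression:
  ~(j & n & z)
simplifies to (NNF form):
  ~j | ~n | ~z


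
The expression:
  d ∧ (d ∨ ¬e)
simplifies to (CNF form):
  d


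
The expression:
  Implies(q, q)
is always true.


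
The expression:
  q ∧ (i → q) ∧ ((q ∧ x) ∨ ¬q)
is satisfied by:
  {x: True, q: True}


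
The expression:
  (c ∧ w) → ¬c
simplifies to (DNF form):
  ¬c ∨ ¬w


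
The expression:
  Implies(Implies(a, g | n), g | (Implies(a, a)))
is always true.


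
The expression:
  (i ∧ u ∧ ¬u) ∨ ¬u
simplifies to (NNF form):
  ¬u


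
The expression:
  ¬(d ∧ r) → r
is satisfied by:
  {r: True}


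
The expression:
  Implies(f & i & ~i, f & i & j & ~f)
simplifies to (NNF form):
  True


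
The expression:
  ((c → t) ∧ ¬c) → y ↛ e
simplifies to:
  c ∨ (y ∧ ¬e)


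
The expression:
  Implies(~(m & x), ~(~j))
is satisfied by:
  {x: True, j: True, m: True}
  {x: True, j: True, m: False}
  {j: True, m: True, x: False}
  {j: True, m: False, x: False}
  {x: True, m: True, j: False}


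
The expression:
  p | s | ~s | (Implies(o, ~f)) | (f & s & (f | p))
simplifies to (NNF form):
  True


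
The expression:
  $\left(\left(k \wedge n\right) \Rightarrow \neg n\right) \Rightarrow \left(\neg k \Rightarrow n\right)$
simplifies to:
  $k \vee n$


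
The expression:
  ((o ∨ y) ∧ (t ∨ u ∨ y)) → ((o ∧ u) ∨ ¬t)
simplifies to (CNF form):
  (o ∨ ¬o ∨ ¬t) ∧ (o ∨ ¬t ∨ ¬y) ∧ (u ∨ ¬o ∨ ¬t) ∧ (u ∨ ¬t ∨ ¬y)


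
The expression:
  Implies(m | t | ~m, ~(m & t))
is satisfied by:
  {m: False, t: False}
  {t: True, m: False}
  {m: True, t: False}


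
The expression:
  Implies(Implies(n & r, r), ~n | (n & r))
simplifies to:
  r | ~n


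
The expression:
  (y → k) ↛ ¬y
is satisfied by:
  {y: True, k: True}


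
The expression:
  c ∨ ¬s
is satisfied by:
  {c: True, s: False}
  {s: False, c: False}
  {s: True, c: True}


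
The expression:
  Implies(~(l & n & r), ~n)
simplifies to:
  ~n | (l & r)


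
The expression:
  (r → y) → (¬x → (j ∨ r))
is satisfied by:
  {r: True, x: True, j: True}
  {r: True, x: True, j: False}
  {r: True, j: True, x: False}
  {r: True, j: False, x: False}
  {x: True, j: True, r: False}
  {x: True, j: False, r: False}
  {j: True, x: False, r: False}


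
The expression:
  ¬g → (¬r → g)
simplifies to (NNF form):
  g ∨ r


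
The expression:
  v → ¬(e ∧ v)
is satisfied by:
  {v: False, e: False}
  {e: True, v: False}
  {v: True, e: False}


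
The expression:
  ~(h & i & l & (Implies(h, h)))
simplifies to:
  ~h | ~i | ~l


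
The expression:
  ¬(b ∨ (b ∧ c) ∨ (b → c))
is never true.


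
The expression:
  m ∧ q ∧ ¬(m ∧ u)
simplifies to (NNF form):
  m ∧ q ∧ ¬u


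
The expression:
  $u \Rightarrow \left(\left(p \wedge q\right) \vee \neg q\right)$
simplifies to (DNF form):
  $p \vee \neg q \vee \neg u$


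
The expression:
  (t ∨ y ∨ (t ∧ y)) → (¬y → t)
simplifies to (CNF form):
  True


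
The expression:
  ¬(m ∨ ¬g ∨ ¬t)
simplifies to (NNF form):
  g ∧ t ∧ ¬m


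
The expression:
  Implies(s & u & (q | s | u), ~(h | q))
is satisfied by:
  {q: False, h: False, u: False, s: False}
  {h: True, s: False, q: False, u: False}
  {q: True, s: False, h: False, u: False}
  {h: True, q: True, s: False, u: False}
  {s: True, q: False, h: False, u: False}
  {s: True, h: True, q: False, u: False}
  {s: True, q: True, h: False, u: False}
  {s: True, h: True, q: True, u: False}
  {u: True, s: False, q: False, h: False}
  {u: True, h: True, s: False, q: False}
  {u: True, q: True, s: False, h: False}
  {u: True, h: True, q: True, s: False}
  {u: True, s: True, q: False, h: False}


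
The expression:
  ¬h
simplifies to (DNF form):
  ¬h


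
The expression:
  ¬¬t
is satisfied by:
  {t: True}


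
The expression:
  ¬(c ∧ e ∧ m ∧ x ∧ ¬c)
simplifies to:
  True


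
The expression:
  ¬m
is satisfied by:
  {m: False}


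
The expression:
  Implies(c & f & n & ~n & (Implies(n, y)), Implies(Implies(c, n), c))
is always true.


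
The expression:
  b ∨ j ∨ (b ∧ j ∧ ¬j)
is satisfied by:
  {b: True, j: True}
  {b: True, j: False}
  {j: True, b: False}


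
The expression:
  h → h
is always true.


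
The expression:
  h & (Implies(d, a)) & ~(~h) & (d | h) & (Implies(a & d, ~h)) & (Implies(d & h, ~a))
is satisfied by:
  {h: True, d: False}


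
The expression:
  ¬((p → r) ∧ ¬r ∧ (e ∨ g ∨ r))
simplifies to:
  p ∨ r ∨ (¬e ∧ ¬g)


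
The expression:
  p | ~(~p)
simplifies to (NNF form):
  p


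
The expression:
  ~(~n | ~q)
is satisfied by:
  {q: True, n: True}


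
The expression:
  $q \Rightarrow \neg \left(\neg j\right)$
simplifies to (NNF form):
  $j \vee \neg q$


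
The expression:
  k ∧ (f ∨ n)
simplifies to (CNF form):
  k ∧ (f ∨ n)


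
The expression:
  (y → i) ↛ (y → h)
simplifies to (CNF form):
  i ∧ y ∧ ¬h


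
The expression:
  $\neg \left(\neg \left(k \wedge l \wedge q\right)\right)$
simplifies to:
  $k \wedge l \wedge q$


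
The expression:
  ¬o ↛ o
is always true.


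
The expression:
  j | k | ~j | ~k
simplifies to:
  True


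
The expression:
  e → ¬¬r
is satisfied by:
  {r: True, e: False}
  {e: False, r: False}
  {e: True, r: True}


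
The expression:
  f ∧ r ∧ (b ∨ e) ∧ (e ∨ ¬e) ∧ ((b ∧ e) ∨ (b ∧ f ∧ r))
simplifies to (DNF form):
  b ∧ f ∧ r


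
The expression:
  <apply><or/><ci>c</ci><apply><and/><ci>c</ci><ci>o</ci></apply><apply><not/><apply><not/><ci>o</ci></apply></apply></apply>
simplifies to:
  <apply><or/><ci>c</ci><ci>o</ci></apply>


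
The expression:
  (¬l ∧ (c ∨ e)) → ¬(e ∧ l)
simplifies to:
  True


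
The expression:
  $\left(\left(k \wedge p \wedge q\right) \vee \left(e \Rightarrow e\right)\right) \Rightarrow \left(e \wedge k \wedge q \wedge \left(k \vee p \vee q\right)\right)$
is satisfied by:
  {e: True, q: True, k: True}


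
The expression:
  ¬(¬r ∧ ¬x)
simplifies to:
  r ∨ x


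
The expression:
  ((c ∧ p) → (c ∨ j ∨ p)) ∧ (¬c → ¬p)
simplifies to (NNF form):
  c ∨ ¬p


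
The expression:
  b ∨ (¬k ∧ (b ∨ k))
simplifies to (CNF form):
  b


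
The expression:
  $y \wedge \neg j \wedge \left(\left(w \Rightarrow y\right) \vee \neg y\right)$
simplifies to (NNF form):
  $y \wedge \neg j$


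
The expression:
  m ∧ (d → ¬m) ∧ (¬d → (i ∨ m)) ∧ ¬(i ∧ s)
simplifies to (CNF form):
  m ∧ ¬d ∧ (¬i ∨ ¬s)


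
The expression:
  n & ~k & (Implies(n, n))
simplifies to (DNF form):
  n & ~k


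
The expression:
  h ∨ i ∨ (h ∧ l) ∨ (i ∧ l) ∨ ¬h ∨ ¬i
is always true.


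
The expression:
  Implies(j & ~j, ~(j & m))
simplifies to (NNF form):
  True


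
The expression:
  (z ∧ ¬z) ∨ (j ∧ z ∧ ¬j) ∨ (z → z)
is always true.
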